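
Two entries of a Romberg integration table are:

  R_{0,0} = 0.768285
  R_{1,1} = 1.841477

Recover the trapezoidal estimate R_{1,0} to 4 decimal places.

1.5732

From R_{1,1} = (4·R_{1,0} − R_{0,0})/3, solve for R_{1,0}:
4·R_{1,0} = 3·1.841477 + 0.768285 = 6.292716
R_{1,0} = 1.573179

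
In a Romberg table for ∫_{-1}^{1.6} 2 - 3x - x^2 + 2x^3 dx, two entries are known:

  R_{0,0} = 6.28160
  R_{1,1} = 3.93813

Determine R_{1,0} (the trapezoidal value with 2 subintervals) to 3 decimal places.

From R_{1,1} = (4·R_{1,0} − R_{0,0})/3, solve for R_{1,0}:
4·R_{1,0} = 3·3.93813 + 6.28160 = 18.09599
R_{1,0} = 4.52400

4.524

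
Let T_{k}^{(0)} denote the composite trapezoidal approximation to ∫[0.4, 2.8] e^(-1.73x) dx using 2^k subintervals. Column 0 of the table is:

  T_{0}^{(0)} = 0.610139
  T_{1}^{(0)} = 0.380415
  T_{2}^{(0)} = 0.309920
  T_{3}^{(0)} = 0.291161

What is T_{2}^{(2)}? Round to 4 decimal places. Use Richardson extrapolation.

0.2853

T_{1}^{(1)} = 0.380415 + (0.380415 − 0.610139)/3 = 0.303840
T_{2}^{(1)} = 0.309920 + (0.309920 − 0.380415)/3 = 0.286422
T_{2}^{(2)} = 0.286422 + (0.286422 − 0.303840)/15 = 0.285261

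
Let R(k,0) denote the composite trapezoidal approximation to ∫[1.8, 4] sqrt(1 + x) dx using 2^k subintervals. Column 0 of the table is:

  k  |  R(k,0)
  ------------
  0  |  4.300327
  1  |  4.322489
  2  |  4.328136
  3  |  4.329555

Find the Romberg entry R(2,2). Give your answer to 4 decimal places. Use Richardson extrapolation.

Richardson extrapolation on the trapezoidal column (denominator 4−1=3):
R(1,1) = 4.322489 + (4.322489 − 4.300327)/3 = 4.329876
R(2,1) = 4.328136 + (4.328136 − 4.322489)/3 = 4.330018
R(2,2) = 4.330018 + (4.330018 − 4.329876)/15 = 4.330027

4.3300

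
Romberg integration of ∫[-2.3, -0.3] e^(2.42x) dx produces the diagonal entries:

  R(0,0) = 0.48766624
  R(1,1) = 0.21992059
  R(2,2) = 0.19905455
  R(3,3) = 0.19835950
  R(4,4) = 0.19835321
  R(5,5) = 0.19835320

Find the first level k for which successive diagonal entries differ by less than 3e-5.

|R(1,1) − R(0,0)| = 0.26774565 ≥ 3e-5
|R(2,2) − R(1,1)| = 0.02086604 ≥ 3e-5
|R(3,3) − R(2,2)| = 0.00069505 ≥ 3e-5
|R(4,4) − R(3,3)| = 0.00000629 < 3e-5

k = 4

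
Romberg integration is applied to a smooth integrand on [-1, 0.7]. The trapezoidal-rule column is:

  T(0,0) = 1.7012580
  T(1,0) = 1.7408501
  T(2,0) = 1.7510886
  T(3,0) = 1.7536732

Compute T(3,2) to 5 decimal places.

1.75454

Richardson extrapolation on the trapezoidal column (denominator 4−1=3):
T(2,1) = (4·1.7510886 − 1.7408501) / 3 = 1.7545014
T(3,1) = 1.7536732 + (1.7536732 − 1.7510886)/3 = 1.7545347
T(3,2) = 1.7545347 + (1.7545347 − 1.7545014)/15 = 1.7545369
(Column j=1 coincides with Simpson's rule on the same nodes.)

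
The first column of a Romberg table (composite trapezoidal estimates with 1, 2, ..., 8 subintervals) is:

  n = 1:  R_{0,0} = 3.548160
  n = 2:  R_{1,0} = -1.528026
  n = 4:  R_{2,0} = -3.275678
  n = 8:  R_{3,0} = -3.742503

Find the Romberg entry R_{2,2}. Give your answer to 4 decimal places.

-3.9008

Richardson extrapolation on the trapezoidal column (denominator 4−1=3):
R_{1,1} = (4·(-1.528026) − 3.548160) / 3 = -3.220088
R_{2,1} = (4·(-3.275678) − (-1.528026)) / 3 = -3.858229
R_{2,2} = -3.858229 + (-3.858229 − (-3.220088))/15 = -3.900772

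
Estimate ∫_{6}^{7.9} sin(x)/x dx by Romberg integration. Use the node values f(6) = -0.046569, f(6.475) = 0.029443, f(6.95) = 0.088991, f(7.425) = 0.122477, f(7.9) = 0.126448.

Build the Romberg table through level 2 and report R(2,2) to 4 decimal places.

0.1370

R(0,0) (trapezoid, 1 panel, h=1.9000): 0.075885
R(1,0) (trapezoid, 2 panels, h=0.9500): 0.122484
R(2,0) (trapezoid, 4 panels, h=0.4750): 0.133404
R(1,1) = 0.122484 + (0.122484 − 0.075885)/3 = 0.138017
R(2,1) = 0.133404 + (0.133404 − 0.122484)/3 = 0.137044
R(2,2) = 0.137044 + (0.137044 − 0.138017)/15 = 0.136979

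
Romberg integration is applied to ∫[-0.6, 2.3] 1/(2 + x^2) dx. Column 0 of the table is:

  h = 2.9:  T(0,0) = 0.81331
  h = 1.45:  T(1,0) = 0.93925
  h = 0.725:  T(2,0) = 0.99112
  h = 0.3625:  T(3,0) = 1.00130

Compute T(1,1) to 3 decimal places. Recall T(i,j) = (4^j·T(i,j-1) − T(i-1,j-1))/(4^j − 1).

Richardson extrapolation on the trapezoidal column (denominator 4−1=3):
T(1,1) = 0.93925 + (0.93925 − 0.81331)/3 = 0.98123

0.981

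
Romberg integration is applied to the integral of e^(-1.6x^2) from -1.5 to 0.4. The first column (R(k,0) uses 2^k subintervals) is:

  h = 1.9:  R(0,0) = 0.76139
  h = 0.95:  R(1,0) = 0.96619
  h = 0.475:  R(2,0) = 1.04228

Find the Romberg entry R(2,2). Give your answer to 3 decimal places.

R(1,1) = (4·0.96619 − 0.76139) / 3 = 1.03446
R(2,1) = (4·1.04228 − 0.96619) / 3 = 1.06764
R(2,2) = (16·1.06764 − 1.03446) / 15 = 1.06985

1.070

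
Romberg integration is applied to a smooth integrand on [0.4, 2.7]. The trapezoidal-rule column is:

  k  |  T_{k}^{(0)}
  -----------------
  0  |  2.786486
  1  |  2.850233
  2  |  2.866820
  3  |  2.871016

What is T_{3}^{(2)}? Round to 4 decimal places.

Richardson extrapolation on the trapezoidal column (denominator 4−1=3):
T_{2}^{(1)} = (4·2.866820 − 2.850233) / 3 = 2.872349
T_{3}^{(1)} = 2.871016 + (2.871016 − 2.866820)/3 = 2.872415
T_{3}^{(2)} = (16·2.872415 − 2.872349) / 15 = 2.872419
(Column j=1 coincides with Simpson's rule on the same nodes.)

2.8724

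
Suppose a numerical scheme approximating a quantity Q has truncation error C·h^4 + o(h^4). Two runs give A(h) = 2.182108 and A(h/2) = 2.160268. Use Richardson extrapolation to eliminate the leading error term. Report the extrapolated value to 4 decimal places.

Extrapolated value = (16·A(h/2) − A(h)) / (16 − 1)
= (16·2.160268 − 2.182108) / 15
= 32.382180 / 15 = 2.158812

2.1588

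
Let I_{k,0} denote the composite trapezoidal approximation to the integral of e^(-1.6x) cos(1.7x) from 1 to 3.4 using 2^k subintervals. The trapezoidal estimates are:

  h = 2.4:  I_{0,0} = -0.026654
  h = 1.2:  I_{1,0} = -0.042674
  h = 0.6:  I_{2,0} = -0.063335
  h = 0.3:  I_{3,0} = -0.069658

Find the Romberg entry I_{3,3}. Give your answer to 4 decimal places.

Richardson extrapolation on the trapezoidal column (denominator 4−1=3):
I_{1,1} = -0.042674 + (-0.042674 − (-0.026654))/3 = -0.048014
I_{2,1} = (4·(-0.063335) − (-0.042674)) / 3 = -0.070222
I_{3,1} = -0.069658 + (-0.069658 − (-0.063335))/3 = -0.071766
I_{2,2} = -0.070222 + (-0.070222 − (-0.048014))/15 = -0.071703
I_{3,2} = (16·(-0.071766) − (-0.070222)) / 15 = -0.071869
I_{3,3} = -0.071869 + (-0.071869 − (-0.071703))/63 = -0.071872

-0.0719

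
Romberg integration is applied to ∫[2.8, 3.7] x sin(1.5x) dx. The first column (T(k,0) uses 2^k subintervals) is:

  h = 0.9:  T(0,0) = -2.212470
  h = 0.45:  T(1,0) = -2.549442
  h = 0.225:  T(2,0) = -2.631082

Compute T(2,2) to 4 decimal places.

-2.6581

Richardson extrapolation on the trapezoidal column (denominator 4−1=3):
T(1,1) = -2.549442 + (-2.549442 − (-2.212470))/3 = -2.661766
T(2,1) = -2.631082 + (-2.631082 − (-2.549442))/3 = -2.658295
T(2,2) = (16·(-2.658295) − (-2.661766)) / 15 = -2.658064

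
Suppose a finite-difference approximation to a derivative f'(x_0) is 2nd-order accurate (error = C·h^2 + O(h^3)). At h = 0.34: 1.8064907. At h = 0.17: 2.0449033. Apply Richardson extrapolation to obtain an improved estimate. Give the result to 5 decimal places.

2.12437

The leading error scales as h^2; refining by a factor of 2 reduces it by 2^2 = 4.
Extrapolated value = (4·A(h/2) − A(h)) / (4 − 1)
= (4·2.0449033 − 1.8064907) / 3
= 6.3731225 / 3 = 2.1243742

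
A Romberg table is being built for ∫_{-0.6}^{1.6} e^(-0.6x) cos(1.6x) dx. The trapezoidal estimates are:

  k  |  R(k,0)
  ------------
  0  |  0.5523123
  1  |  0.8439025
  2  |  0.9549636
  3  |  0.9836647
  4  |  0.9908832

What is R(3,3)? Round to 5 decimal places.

Richardson extrapolation on the trapezoidal column (denominator 4−1=3):
R(1,1) = 0.8439025 + (0.8439025 − 0.5523123)/3 = 0.9410992
R(2,1) = 0.9549636 + (0.9549636 − 0.8439025)/3 = 0.9919840
R(3,1) = (4·0.9836647 − 0.9549636) / 3 = 0.9932317
R(2,2) = 0.9919840 + (0.9919840 − 0.9410992)/15 = 0.9953763
R(3,2) = 0.9932317 + (0.9932317 − 0.9919840)/15 = 0.9933149
R(3,3) = 0.9933149 + (0.9933149 − 0.9953763)/63 = 0.9932822

0.99328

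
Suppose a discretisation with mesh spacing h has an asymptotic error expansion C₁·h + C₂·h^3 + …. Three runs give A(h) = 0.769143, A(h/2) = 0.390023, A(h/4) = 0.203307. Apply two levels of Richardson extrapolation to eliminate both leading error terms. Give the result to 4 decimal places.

0.0174

First eliminate the h term (factor 2^1 = 2):
  B₁ = (2·0.390023 − 0.769143)/1 = 0.010903
  B₂ = (2·0.203307 − 0.390023)/1 = 0.016591
Then eliminate the h^3 term (factor 2^3 = 8):
  (8·0.016591 − 0.010903)/7 = 0.017404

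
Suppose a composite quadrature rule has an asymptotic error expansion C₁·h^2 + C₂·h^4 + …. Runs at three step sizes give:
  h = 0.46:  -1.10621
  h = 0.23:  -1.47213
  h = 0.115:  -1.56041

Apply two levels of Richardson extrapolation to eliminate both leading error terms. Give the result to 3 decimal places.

-1.590

First eliminate the h^2 term (factor 2^2 = 4):
  B₁ = (4·(-1.47213) − (-1.10621))/3 = -1.59410
  B₂ = (4·(-1.56041) − (-1.47213))/3 = -1.58984
Then eliminate the h^4 term (factor 2^4 = 16):
  (16·(-1.58984) − (-1.59410))/15 = -1.58956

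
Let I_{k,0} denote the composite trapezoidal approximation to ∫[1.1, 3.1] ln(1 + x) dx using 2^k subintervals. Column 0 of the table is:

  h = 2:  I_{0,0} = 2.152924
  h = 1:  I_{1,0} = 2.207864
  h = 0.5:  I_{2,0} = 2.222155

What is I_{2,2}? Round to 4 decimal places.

2.2270

Richardson extrapolation on the trapezoidal column (denominator 4−1=3):
I_{1,1} = (4·2.207864 − 2.152924) / 3 = 2.226177
I_{2,1} = 2.222155 + (2.222155 − 2.207864)/3 = 2.226919
I_{2,2} = (16·2.226919 − 2.226177) / 15 = 2.226968
(Column j=1 coincides with Simpson's rule on the same nodes.)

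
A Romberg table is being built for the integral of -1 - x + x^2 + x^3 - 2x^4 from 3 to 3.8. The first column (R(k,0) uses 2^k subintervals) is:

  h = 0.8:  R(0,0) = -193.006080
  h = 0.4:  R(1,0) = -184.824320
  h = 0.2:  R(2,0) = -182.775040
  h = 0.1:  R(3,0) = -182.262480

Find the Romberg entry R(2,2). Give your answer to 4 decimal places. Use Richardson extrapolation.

-182.0916

Richardson extrapolation on the trapezoidal column (denominator 4−1=3):
R(1,1) = (4·(-184.824320) − (-193.006080)) / 3 = -182.097067
R(2,1) = (4·(-182.775040) − (-184.824320)) / 3 = -182.091947
R(2,2) = -182.091947 + (-182.091947 − (-182.097067))/15 = -182.091606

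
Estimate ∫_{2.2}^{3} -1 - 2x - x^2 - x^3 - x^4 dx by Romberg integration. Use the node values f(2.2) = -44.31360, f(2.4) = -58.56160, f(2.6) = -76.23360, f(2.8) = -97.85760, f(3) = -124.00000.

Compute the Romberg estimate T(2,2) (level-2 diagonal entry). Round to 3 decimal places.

-63.097

T(0,0) (trapezoid, 1 panel, h=0.8000): -67.32544
T(1,0) (trapezoid, 2 panels, h=0.4000): -64.15616
T(2,0) (trapezoid, 4 panels, h=0.2000): -63.36192
T(1,1) = -64.15616 + (-64.15616 − (-67.32544))/3 = -63.09973
T(2,1) = -63.36192 + (-63.36192 − (-64.15616))/3 = -63.09717
T(2,2) = -63.09717 + (-63.09717 − (-63.09973))/15 = -63.09700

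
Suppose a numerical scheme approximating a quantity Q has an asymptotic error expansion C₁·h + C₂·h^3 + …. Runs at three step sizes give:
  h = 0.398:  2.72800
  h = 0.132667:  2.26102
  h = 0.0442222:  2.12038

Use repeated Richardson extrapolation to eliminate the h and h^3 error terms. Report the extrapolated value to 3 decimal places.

First eliminate the h term (factor 3^1 = 3):
  B₁ = (3·2.26102 − 2.72800)/2 = 2.02753
  B₂ = (3·2.12038 − 2.26102)/2 = 2.05006
Then eliminate the h^3 term (factor 3^3 = 27):
  (27·2.05006 − 2.02753)/26 = 2.05093

2.051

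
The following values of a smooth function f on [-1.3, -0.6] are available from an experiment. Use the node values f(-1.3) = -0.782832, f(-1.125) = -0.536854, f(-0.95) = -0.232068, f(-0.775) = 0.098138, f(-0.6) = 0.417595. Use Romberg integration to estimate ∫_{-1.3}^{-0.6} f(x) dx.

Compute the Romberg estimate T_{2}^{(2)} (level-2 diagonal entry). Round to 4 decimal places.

-0.1507

T_{0}^{(0)} (trapezoid, 1 panel, h=0.7000): -0.127833
T_{1}^{(0)} (trapezoid, 2 panels, h=0.3500): -0.145140
T_{2}^{(0)} (trapezoid, 4 panels, h=0.1750): -0.149345
T_{1}^{(1)} = -0.145140 + (-0.145140 − (-0.127833))/3 = -0.150909
T_{2}^{(1)} = -0.149345 + (-0.149345 − (-0.145140))/3 = -0.150747
T_{2}^{(2)} = -0.150747 + (-0.150747 − (-0.150909))/15 = -0.150736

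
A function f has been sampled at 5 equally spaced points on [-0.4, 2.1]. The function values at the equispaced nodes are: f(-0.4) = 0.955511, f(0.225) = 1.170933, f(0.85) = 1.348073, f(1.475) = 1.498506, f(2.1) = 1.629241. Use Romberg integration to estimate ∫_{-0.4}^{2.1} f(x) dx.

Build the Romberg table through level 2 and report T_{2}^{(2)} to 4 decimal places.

T_{0}^{(0)} (trapezoid, 1 panel, h=2.5000): 3.230940
T_{1}^{(0)} (trapezoid, 2 panels, h=1.2500): 3.300561
T_{2}^{(0)} (trapezoid, 4 panels, h=0.6250): 3.318680
T_{1}^{(1)} = 3.300561 + (3.300561 − 3.230940)/3 = 3.323768
T_{2}^{(1)} = 3.318680 + (3.318680 − 3.300561)/3 = 3.324720
T_{2}^{(2)} = 3.324720 + (3.324720 − 3.323768)/15 = 3.324783

3.3248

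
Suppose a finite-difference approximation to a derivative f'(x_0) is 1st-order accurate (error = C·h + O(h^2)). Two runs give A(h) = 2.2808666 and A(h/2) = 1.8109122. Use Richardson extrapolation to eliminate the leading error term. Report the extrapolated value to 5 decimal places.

1.34096

The leading error scales as h; refining by a factor of 2 reduces it by 2^1 = 2.
Extrapolated value = (2·A(h/2) − A(h)) / (2 − 1)
= (2·1.8109122 − 2.2808666) / 1
= 1.3409578 / 1 = 1.3409578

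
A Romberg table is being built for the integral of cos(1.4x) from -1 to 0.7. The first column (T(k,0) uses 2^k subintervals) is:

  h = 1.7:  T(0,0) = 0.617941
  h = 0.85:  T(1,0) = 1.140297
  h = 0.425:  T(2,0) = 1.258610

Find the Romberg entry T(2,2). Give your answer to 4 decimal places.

1.2970

Richardson extrapolation on the trapezoidal column (denominator 4−1=3):
T(1,1) = 1.140297 + (1.140297 − 0.617941)/3 = 1.314416
T(2,1) = (4·1.258610 − 1.140297) / 3 = 1.298048
T(2,2) = 1.298048 + (1.298048 − 1.314416)/15 = 1.296957
(Column j=1 coincides with Simpson's rule on the same nodes.)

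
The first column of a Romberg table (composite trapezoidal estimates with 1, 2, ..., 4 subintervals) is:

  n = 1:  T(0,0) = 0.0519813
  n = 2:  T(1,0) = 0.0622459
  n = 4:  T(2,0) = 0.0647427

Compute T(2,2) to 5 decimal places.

T(1,1) = 0.0622459 + (0.0622459 − 0.0519813)/3 = 0.0656674
T(2,1) = 0.0647427 + (0.0647427 − 0.0622459)/3 = 0.0655750
T(2,2) = (16·0.0655750 − 0.0656674) / 15 = 0.0655688

0.06557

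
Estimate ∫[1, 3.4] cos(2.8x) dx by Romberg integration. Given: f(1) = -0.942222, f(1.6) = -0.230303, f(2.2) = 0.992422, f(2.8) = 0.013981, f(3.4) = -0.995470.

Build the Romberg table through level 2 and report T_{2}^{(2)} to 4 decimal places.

T_{0}^{(0)} (trapezoid, 1 panel, h=2.4000): -2.325230
T_{1}^{(0)} (trapezoid, 2 panels, h=1.2000): 0.028291
T_{2}^{(0)} (trapezoid, 4 panels, h=0.6000): -0.115648
T_{1}^{(1)} = 0.028291 + (0.028291 − (-2.325230))/3 = 0.812798
T_{2}^{(1)} = -0.115648 + (-0.115648 − 0.028291)/3 = -0.163628
T_{2}^{(2)} = -0.163628 + (-0.163628 − 0.812798)/15 = -0.228723

-0.2287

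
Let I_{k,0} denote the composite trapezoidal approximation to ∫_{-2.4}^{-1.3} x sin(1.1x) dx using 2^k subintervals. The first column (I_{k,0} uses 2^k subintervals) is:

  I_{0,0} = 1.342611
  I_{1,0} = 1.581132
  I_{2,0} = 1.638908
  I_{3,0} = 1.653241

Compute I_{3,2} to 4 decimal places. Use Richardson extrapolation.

Richardson extrapolation on the trapezoidal column (denominator 4−1=3):
I_{2,1} = 1.638908 + (1.638908 − 1.581132)/3 = 1.658167
I_{3,1} = (4·1.653241 − 1.638908) / 3 = 1.658019
I_{3,2} = (16·1.658019 − 1.658167) / 15 = 1.658009
(Column j=1 coincides with Simpson's rule on the same nodes.)

1.6580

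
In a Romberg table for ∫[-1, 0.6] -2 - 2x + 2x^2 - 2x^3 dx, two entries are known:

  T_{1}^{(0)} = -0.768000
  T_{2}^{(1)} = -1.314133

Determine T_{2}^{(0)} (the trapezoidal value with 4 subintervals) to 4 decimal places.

-1.1776

From T_{2}^{(1)} = (4·T_{2}^{(0)} − T_{1}^{(0)})/3, solve for T_{2}^{(0)}:
4·T_{2}^{(0)} = 3·(-1.314133) + (-0.768000) = -4.710399
T_{2}^{(0)} = -1.177600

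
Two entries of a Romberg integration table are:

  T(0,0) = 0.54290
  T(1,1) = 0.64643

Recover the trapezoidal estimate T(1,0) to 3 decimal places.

From T(1,1) = (4·T(1,0) − T(0,0))/3, solve for T(1,0):
4·T(1,0) = 3·0.64643 + 0.54290 = 2.48219
T(1,0) = 0.62055

0.621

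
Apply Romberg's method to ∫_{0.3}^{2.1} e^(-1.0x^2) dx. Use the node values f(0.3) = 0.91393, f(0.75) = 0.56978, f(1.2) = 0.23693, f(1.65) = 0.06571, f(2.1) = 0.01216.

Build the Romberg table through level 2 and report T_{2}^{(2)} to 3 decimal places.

0.593

T_{0}^{(0)} (trapezoid, 1 panel, h=1.8000): 0.83348
T_{1}^{(0)} (trapezoid, 2 panels, h=0.9000): 0.62998
T_{2}^{(0)} (trapezoid, 4 panels, h=0.4500): 0.60096
T_{1}^{(1)} = 0.62998 + (0.62998 − 0.83348)/3 = 0.56215
T_{2}^{(1)} = 0.60096 + (0.60096 − 0.62998)/3 = 0.59129
T_{2}^{(2)} = 0.59129 + (0.59129 − 0.56215)/15 = 0.59323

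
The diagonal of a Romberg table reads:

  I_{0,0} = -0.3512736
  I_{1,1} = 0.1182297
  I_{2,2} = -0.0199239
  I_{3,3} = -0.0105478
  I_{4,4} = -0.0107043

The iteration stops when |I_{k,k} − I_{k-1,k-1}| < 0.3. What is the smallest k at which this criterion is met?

k = 2

|I_{1,1} − I_{0,0}| = 0.4695033 ≥ 0.3
|I_{2,2} − I_{1,1}| = 0.1381536 < 0.3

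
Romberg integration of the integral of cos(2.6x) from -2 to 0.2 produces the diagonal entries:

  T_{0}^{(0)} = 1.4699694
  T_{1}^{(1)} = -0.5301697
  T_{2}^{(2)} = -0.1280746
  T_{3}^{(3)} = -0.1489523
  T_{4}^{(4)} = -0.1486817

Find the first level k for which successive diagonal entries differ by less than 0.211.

|T_{1}^{(1)} − T_{0}^{(0)}| = 2.0001391 ≥ 0.211
|T_{2}^{(2)} − T_{1}^{(1)}| = 0.4020951 ≥ 0.211
|T_{3}^{(3)} − T_{2}^{(2)}| = 0.0208777 < 0.211

k = 3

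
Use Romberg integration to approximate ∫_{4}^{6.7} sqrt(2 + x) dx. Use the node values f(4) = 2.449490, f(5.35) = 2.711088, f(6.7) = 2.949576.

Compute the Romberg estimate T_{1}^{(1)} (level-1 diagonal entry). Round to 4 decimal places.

T_{0}^{(0)} (trapezoid, 1 panel, h=2.7000): 7.288739
T_{1}^{(0)} (trapezoid, 2 panels, h=1.3500): 7.304338
T_{1}^{(1)} = 7.304338 + (7.304338 − 7.288739)/3 = 7.309538

7.3095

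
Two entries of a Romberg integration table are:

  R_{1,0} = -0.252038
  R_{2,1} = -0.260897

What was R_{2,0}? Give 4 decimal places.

From R_{2,1} = (4·R_{2,0} − R_{1,0})/3, solve for R_{2,0}:
4·R_{2,0} = 3·(-0.260897) + (-0.252038) = -1.034729
R_{2,0} = -0.258682

-0.2587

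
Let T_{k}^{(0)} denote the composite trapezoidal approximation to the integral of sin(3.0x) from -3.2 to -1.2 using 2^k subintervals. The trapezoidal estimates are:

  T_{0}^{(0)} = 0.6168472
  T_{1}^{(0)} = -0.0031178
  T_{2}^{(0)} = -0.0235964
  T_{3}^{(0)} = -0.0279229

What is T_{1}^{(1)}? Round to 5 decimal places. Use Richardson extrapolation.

-0.20977

Richardson extrapolation on the trapezoidal column (denominator 4−1=3):
T_{1}^{(1)} = -0.0031178 + (-0.0031178 − 0.6168472)/3 = -0.2097728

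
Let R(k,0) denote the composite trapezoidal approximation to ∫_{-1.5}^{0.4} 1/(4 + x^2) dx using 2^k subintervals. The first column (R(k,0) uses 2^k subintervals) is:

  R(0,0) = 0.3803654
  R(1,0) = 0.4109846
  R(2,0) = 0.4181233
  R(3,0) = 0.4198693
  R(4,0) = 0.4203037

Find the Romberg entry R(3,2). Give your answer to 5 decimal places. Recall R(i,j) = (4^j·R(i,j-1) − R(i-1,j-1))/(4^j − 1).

0.42045

Richardson extrapolation on the trapezoidal column (denominator 4−1=3):
R(2,1) = 0.4181233 + (0.4181233 − 0.4109846)/3 = 0.4205029
R(3,1) = 0.4198693 + (0.4198693 − 0.4181233)/3 = 0.4204513
R(3,2) = (16·0.4204513 − 0.4205029) / 15 = 0.4204479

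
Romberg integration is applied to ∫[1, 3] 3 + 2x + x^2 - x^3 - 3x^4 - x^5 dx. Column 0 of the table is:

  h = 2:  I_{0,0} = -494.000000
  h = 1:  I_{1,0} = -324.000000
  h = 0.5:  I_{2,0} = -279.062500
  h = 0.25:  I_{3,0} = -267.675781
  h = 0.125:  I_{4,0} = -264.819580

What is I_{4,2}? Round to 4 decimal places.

Richardson extrapolation on the trapezoidal column (denominator 4−1=3):
I_{3,1} = -267.675781 + (-267.675781 − (-279.062500))/3 = -263.880208
I_{4,1} = -264.819580 + (-264.819580 − (-267.675781))/3 = -263.867513
I_{4,2} = -263.867513 + (-263.867513 − (-263.880208))/15 = -263.866667

-263.8667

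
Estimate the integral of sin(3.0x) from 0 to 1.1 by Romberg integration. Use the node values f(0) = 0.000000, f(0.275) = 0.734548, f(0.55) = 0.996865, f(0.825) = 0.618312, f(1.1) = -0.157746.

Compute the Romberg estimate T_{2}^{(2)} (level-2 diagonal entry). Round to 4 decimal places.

T_{0}^{(0)} (trapezoid, 1 panel, h=1.1000): -0.086760
T_{1}^{(0)} (trapezoid, 2 panels, h=0.5500): 0.504896
T_{2}^{(0)} (trapezoid, 4 panels, h=0.2750): 0.624484
T_{1}^{(1)} = 0.504896 + (0.504896 − (-0.086760))/3 = 0.702115
T_{2}^{(1)} = 0.624484 + (0.624484 − 0.504896)/3 = 0.664347
T_{2}^{(2)} = 0.664347 + (0.664347 − 0.702115)/15 = 0.661829

0.6618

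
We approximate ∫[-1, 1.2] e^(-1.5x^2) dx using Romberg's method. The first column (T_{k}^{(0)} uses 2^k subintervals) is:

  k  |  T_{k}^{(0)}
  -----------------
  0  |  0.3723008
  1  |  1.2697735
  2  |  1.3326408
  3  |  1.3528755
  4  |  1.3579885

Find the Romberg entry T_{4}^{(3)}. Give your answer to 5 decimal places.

Richardson extrapolation on the trapezoidal column (denominator 4−1=3):
T_{2}^{(1)} = 1.3326408 + (1.3326408 − 1.2697735)/3 = 1.3535966
T_{3}^{(1)} = 1.3528755 + (1.3528755 − 1.3326408)/3 = 1.3596204
T_{4}^{(1)} = 1.3579885 + (1.3579885 − 1.3528755)/3 = 1.3596928
T_{3}^{(2)} = (16·1.3596204 − 1.3535966) / 15 = 1.3600220
T_{4}^{(2)} = 1.3596928 + (1.3596928 − 1.3596204)/15 = 1.3596976
T_{4}^{(3)} = 1.3596976 + (1.3596976 − 1.3600220)/63 = 1.3596925

1.35969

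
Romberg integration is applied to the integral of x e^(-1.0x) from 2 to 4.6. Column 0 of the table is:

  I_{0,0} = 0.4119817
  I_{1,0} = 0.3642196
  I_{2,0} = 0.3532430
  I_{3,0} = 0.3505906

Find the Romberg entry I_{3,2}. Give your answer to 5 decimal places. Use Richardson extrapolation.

Richardson extrapolation on the trapezoidal column (denominator 4−1=3):
I_{2,1} = 0.3532430 + (0.3532430 − 0.3642196)/3 = 0.3495841
I_{3,1} = (4·0.3505906 − 0.3532430) / 3 = 0.3497065
I_{3,2} = 0.3497065 + (0.3497065 − 0.3495841)/15 = 0.3497147

0.34971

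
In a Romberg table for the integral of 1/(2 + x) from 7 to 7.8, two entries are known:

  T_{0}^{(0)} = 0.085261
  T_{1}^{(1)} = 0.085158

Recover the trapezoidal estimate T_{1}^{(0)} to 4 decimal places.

0.0852

From T_{1}^{(1)} = (4·T_{1}^{(0)} − T_{0}^{(0)})/3, solve for T_{1}^{(0)}:
4·T_{1}^{(0)} = 3·0.085158 + 0.085261 = 0.340735
T_{1}^{(0)} = 0.085184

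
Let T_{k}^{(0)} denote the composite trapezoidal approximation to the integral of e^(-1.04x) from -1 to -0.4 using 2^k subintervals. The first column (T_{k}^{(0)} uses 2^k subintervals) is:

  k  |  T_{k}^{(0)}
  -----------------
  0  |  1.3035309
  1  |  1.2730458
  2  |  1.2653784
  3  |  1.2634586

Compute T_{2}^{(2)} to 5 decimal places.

1.26282

T_{1}^{(1)} = (4·1.2730458 − 1.3035309) / 3 = 1.2628841
T_{2}^{(1)} = 1.2653784 + (1.2653784 − 1.2730458)/3 = 1.2628226
T_{2}^{(2)} = 1.2628226 + (1.2628226 − 1.2628841)/15 = 1.2628185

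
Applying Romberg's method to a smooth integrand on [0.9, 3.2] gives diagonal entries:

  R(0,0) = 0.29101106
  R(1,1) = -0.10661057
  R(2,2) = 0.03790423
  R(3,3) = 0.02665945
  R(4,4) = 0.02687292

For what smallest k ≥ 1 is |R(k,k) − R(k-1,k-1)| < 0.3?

|R(1,1) − R(0,0)| = 0.39762163 ≥ 0.3
|R(2,2) − R(1,1)| = 0.14451480 < 0.3

k = 2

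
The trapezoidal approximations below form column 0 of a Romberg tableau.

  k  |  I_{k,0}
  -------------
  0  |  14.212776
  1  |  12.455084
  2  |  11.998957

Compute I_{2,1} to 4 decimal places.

Richardson extrapolation on the trapezoidal column (denominator 4−1=3):
I_{2,1} = 11.998957 + (11.998957 − 12.455084)/3 = 11.846915

11.8469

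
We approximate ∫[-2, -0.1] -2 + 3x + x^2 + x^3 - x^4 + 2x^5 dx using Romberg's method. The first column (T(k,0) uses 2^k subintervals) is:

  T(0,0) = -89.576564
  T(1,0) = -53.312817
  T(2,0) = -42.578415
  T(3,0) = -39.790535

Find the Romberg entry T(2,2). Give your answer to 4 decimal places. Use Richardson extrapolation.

T(1,1) = -53.312817 + (-53.312817 − (-89.576564))/3 = -41.224901
T(2,1) = (4·(-42.578415) − (-53.312817)) / 3 = -39.000281
T(2,2) = (16·(-39.000281) − (-41.224901)) / 15 = -38.851973

-38.8520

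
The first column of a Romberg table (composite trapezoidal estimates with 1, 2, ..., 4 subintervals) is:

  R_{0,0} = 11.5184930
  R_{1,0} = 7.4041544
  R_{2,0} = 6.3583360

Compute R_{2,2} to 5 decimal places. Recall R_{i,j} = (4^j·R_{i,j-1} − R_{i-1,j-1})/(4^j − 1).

R_{1,1} = (4·7.4041544 − 11.5184930) / 3 = 6.0327082
R_{2,1} = (4·6.3583360 − 7.4041544) / 3 = 6.0097299
R_{2,2} = 6.0097299 + (6.0097299 − 6.0327082)/15 = 6.0081980
(Column j=1 coincides with Simpson's rule on the same nodes.)

6.00820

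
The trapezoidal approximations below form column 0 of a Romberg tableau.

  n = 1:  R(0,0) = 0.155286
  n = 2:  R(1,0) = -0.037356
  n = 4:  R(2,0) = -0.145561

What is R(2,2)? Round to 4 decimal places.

-0.1870

R(1,1) = (4·(-0.037356) − 0.155286) / 3 = -0.101570
R(2,1) = (4·(-0.145561) − (-0.037356)) / 3 = -0.181629
R(2,2) = -0.181629 + (-0.181629 − (-0.101570))/15 = -0.186966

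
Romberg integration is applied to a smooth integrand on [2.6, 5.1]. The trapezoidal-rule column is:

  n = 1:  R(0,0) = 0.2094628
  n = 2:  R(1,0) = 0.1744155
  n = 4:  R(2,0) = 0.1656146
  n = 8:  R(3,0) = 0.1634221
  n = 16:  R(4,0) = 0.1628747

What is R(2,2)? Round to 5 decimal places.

Richardson extrapolation on the trapezoidal column (denominator 4−1=3):
R(1,1) = 0.1744155 + (0.1744155 − 0.2094628)/3 = 0.1627331
R(2,1) = 0.1656146 + (0.1656146 − 0.1744155)/3 = 0.1626810
R(2,2) = (16·0.1626810 − 0.1627331) / 15 = 0.1626775

0.16268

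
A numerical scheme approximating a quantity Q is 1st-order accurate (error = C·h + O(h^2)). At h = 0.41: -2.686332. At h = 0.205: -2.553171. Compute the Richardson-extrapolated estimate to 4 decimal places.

-2.4200

The leading error scales as h; refining by a factor of 2 reduces it by 2^1 = 2.
Extrapolated value = (2·A(h/2) − A(h)) / (2 − 1)
= (2·(-2.553171) − (-2.686332)) / 1
= -2.420010 / 1 = -2.420010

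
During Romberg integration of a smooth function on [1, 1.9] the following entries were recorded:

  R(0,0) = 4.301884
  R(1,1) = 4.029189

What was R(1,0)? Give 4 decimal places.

4.0974

From R(1,1) = (4·R(1,0) − R(0,0))/3, solve for R(1,0):
4·R(1,0) = 3·4.029189 + 4.301884 = 16.389451
R(1,0) = 4.097363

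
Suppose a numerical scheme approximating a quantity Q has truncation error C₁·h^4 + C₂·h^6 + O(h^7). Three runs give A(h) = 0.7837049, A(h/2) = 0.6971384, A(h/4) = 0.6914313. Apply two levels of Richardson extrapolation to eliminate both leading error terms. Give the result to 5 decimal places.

0.69105

First eliminate the h^4 term (factor 2^4 = 16):
  B₁ = (16·0.6971384 − 0.7837049)/15 = 0.6913673
  B₂ = (16·0.6914313 − 0.6971384)/15 = 0.6910508
Then eliminate the h^6 term (factor 2^6 = 64):
  (64·0.6910508 − 0.6913673)/63 = 0.6910458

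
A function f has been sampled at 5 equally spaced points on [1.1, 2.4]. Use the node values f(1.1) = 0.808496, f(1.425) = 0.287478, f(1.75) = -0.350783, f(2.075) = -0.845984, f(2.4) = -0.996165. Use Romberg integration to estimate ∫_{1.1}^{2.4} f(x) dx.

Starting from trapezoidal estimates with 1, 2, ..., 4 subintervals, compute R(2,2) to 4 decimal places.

-0.3379

R(0,0) (trapezoid, 1 panel, h=1.3000): -0.121985
R(1,0) (trapezoid, 2 panels, h=0.6500): -0.289001
R(2,0) (trapezoid, 4 panels, h=0.3250): -0.326015
R(1,1) = -0.289001 + (-0.289001 − (-0.121985))/3 = -0.344673
R(2,1) = -0.326015 + (-0.326015 − (-0.289001))/3 = -0.338353
R(2,2) = -0.338353 + (-0.338353 − (-0.344673))/15 = -0.337932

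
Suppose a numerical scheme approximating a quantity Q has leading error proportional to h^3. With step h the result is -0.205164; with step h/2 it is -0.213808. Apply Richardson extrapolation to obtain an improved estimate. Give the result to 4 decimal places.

The leading error scales as h^3; refining by a factor of 2 reduces it by 2^3 = 8.
Extrapolated value = (8·A(h/2) − A(h)) / (8 − 1)
= (8·(-0.213808) − (-0.205164)) / 7
= -1.505300 / 7 = -0.215043

-0.2150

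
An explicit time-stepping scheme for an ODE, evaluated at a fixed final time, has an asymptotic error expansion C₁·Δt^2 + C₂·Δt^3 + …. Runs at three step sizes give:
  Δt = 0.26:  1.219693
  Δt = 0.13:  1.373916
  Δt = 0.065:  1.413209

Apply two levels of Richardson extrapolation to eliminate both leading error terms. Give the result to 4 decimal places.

1.4264

First eliminate the Δt^2 term (factor 2^2 = 4):
  B₁ = (4·1.373916 − 1.219693)/3 = 1.425324
  B₂ = (4·1.413209 − 1.373916)/3 = 1.426307
Then eliminate the Δt^3 term (factor 2^3 = 8):
  (8·1.426307 − 1.425324)/7 = 1.426447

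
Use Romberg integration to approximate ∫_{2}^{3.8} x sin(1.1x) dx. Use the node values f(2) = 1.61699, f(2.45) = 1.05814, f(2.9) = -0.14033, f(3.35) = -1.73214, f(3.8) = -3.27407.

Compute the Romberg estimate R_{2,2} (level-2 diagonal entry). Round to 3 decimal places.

-0.697

R_{0,0} (trapezoid, 1 panel, h=1.8000): -1.49137
R_{1,0} (trapezoid, 2 panels, h=0.9000): -0.87198
R_{2,0} (trapezoid, 4 panels, h=0.4500): -0.73929
R_{1,1} = -0.87198 + (-0.87198 − (-1.49137))/3 = -0.66552
R_{2,1} = -0.73929 + (-0.73929 − (-0.87198))/3 = -0.69506
R_{2,2} = -0.69506 + (-0.69506 − (-0.66552))/15 = -0.69703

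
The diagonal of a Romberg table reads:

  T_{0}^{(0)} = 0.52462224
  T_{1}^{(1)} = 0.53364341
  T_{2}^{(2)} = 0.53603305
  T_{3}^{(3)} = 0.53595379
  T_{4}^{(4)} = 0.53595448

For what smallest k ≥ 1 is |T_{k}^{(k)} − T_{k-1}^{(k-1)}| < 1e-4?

k = 3

|T_{1}^{(1)} − T_{0}^{(0)}| = 0.00902117 ≥ 1e-4
|T_{2}^{(2)} − T_{1}^{(1)}| = 0.00238964 ≥ 1e-4
|T_{3}^{(3)} − T_{2}^{(2)}| = 0.00007926 < 1e-4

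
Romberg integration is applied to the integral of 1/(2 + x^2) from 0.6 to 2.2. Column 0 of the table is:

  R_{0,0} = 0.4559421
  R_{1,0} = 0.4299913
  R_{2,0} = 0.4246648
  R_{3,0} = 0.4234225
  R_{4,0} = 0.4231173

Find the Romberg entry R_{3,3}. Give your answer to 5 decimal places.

0.42302

Richardson extrapolation on the trapezoidal column (denominator 4−1=3):
R_{1,1} = (4·0.4299913 − 0.4559421) / 3 = 0.4213410
R_{2,1} = 0.4246648 + (0.4246648 − 0.4299913)/3 = 0.4228893
R_{3,1} = 0.4234225 + (0.4234225 − 0.4246648)/3 = 0.4230084
R_{2,2} = 0.4228893 + (0.4228893 − 0.4213410)/15 = 0.4229925
R_{3,2} = (16·0.4230084 − 0.4228893) / 15 = 0.4230163
R_{3,3} = 0.4230163 + (0.4230163 − 0.4229925)/63 = 0.4230167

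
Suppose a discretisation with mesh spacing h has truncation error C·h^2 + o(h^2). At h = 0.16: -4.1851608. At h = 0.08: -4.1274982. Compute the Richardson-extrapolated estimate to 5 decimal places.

-4.10828

The leading error scales as h^2; refining by a factor of 2 reduces it by 2^2 = 4.
Extrapolated value = (4·A(h/2) − A(h)) / (4 − 1)
= (4·(-4.1274982) − (-4.1851608)) / 3
= -12.3248320 / 3 = -4.1082773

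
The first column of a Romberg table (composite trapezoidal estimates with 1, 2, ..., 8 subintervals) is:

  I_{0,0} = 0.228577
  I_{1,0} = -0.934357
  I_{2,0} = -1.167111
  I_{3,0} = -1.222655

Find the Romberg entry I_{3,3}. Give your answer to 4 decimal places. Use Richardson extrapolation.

Richardson extrapolation on the trapezoidal column (denominator 4−1=3):
I_{1,1} = -0.934357 + (-0.934357 − 0.228577)/3 = -1.322002
I_{2,1} = -1.167111 + (-1.167111 − (-0.934357))/3 = -1.244696
I_{3,1} = -1.222655 + (-1.222655 − (-1.167111))/3 = -1.241170
I_{2,2} = (16·(-1.244696) − (-1.322002)) / 15 = -1.239542
I_{3,2} = -1.241170 + (-1.241170 − (-1.244696))/15 = -1.240935
I_{3,3} = (64·(-1.240935) − (-1.239542)) / 63 = -1.240957

-1.2410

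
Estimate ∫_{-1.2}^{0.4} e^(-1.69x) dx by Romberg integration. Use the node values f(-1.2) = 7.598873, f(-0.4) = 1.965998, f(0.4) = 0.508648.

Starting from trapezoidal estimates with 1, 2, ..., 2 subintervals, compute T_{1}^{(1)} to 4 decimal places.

T_{0}^{(0)} (trapezoid, 1 panel, h=1.6000): 6.486017
T_{1}^{(0)} (trapezoid, 2 panels, h=0.8000): 4.815807
T_{1}^{(1)} = 4.815807 + (4.815807 − 6.486017)/3 = 4.259070

4.2591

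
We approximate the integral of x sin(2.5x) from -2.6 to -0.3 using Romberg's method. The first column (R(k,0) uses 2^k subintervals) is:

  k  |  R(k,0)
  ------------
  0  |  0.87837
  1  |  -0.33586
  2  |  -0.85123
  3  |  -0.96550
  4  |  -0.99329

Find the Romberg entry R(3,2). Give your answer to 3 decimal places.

R(2,1) = (4·(-0.85123) − (-0.33586)) / 3 = -1.02302
R(3,1) = -0.96550 + (-0.96550 − (-0.85123))/3 = -1.00359
R(3,2) = (16·(-1.00359) − (-1.02302)) / 15 = -1.00229

-1.002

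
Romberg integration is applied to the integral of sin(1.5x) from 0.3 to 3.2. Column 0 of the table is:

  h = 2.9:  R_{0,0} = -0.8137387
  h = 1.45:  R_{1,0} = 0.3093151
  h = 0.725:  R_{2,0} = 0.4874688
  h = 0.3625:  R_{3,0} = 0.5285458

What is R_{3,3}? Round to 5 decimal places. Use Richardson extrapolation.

Richardson extrapolation on the trapezoidal column (denominator 4−1=3):
R_{1,1} = 0.3093151 + (0.3093151 − (-0.8137387))/3 = 0.6836664
R_{2,1} = (4·0.4874688 − 0.3093151) / 3 = 0.5468534
R_{3,1} = (4·0.5285458 − 0.4874688) / 3 = 0.5422381
R_{2,2} = 0.5468534 + (0.5468534 − 0.6836664)/15 = 0.5377325
R_{3,2} = (16·0.5422381 − 0.5468534) / 15 = 0.5419304
R_{3,3} = (64·0.5419304 − 0.5377325) / 63 = 0.5419970

0.54200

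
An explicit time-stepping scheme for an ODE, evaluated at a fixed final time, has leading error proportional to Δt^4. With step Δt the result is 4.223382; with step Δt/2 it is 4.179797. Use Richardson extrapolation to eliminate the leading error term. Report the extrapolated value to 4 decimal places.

The leading error scales as Δt^4; refining by a factor of 2 reduces it by 2^4 = 16.
Extrapolated value = (16·A(Δt/2) − A(Δt)) / (16 − 1)
= (16·4.179797 − 4.223382) / 15
= 62.653370 / 15 = 4.176891

4.1769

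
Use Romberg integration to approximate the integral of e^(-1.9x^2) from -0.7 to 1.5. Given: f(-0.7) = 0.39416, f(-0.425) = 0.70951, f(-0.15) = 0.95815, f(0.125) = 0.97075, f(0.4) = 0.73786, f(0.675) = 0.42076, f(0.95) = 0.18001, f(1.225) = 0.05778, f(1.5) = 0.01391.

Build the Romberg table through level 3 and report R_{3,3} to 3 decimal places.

1.172

R_{0,0} (trapezoid, 1 panel, h=2.2000): 0.44888
R_{1,0} (trapezoid, 2 panels, h=1.1000): 1.03608
R_{2,0} (trapezoid, 4 panels, h=0.5500): 1.14403
R_{3,0} (trapezoid, 8 panels, h=0.2750): 1.16569
R_{1,1} = 1.03608 + (1.03608 − 0.44888)/3 = 1.23181
R_{2,1} = 1.14403 + (1.14403 − 1.03608)/3 = 1.18001
R_{3,1} = 1.16569 + (1.16569 − 1.14403)/3 = 1.17291
R_{2,2} = 1.18001 + (1.18001 − 1.23181)/15 = 1.17656
R_{3,2} = 1.17291 + (1.17291 − 1.18001)/15 = 1.17244
R_{3,3} = 1.17244 + (1.17244 − 1.17656)/63 = 1.17237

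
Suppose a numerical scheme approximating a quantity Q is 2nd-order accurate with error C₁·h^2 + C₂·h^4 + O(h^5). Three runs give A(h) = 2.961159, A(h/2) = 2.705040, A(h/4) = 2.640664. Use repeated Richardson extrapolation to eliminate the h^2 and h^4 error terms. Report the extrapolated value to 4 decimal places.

2.6192

First eliminate the h^2 term (factor 2^2 = 4):
  B₁ = (4·2.705040 − 2.961159)/3 = 2.619667
  B₂ = (4·2.640664 − 2.705040)/3 = 2.619205
Then eliminate the h^4 term (factor 2^4 = 16):
  (16·2.619205 − 2.619667)/15 = 2.619174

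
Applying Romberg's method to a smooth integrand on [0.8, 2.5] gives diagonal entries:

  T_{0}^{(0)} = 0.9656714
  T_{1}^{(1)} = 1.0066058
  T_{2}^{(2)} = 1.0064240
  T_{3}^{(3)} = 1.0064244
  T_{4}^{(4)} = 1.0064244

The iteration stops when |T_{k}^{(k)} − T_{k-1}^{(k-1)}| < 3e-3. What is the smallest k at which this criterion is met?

|T_{1}^{(1)} − T_{0}^{(0)}| = 0.0409344 ≥ 3e-3
|T_{2}^{(2)} − T_{1}^{(1)}| = 0.0001818 < 3e-3

k = 2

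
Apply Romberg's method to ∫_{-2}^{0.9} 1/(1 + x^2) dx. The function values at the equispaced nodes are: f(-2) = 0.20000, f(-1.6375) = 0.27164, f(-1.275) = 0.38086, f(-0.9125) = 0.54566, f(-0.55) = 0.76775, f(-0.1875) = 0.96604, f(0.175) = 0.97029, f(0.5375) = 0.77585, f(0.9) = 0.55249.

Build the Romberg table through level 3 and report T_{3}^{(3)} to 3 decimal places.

T_{0}^{(0)} (trapezoid, 1 panel, h=2.9000): 1.09111
T_{1}^{(0)} (trapezoid, 2 panels, h=1.4500): 1.65879
T_{2}^{(0)} (trapezoid, 4 panels, h=0.7250): 1.80898
T_{3}^{(0)} (trapezoid, 8 panels, h=0.3625): 1.83220
T_{1}^{(1)} = 1.65879 + (1.65879 − 1.09111)/3 = 1.84802
T_{2}^{(1)} = 1.80898 + (1.80898 − 1.65879)/3 = 1.85904
T_{3}^{(1)} = 1.83220 + (1.83220 − 1.80898)/3 = 1.83994
T_{2}^{(2)} = 1.85904 + (1.85904 − 1.84802)/15 = 1.85977
T_{3}^{(2)} = 1.83994 + (1.83994 − 1.85904)/15 = 1.83867
T_{3}^{(3)} = 1.83867 + (1.83867 − 1.85977)/63 = 1.83834

1.838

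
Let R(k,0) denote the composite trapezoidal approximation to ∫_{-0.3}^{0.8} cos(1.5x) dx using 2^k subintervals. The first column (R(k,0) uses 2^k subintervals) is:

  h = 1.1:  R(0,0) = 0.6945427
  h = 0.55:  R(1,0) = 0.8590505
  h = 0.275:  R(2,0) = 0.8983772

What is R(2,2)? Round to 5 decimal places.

Richardson extrapolation on the trapezoidal column (denominator 4−1=3):
R(1,1) = (4·0.8590505 − 0.6945427) / 3 = 0.9138864
R(2,1) = (4·0.8983772 − 0.8590505) / 3 = 0.9114861
R(2,2) = 0.9114861 + (0.9114861 − 0.9138864)/15 = 0.9113261

0.91133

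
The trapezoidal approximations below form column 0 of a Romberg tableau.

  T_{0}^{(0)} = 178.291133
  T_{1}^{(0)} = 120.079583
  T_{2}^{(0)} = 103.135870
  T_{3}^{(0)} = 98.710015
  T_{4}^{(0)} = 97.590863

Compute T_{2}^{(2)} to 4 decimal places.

97.2754

Richardson extrapolation on the trapezoidal column (denominator 4−1=3):
T_{1}^{(1)} = 120.079583 + (120.079583 − 178.291133)/3 = 100.675733
T_{2}^{(1)} = (4·103.135870 − 120.079583) / 3 = 97.487966
T_{2}^{(2)} = (16·97.487966 − 100.675733) / 15 = 97.275448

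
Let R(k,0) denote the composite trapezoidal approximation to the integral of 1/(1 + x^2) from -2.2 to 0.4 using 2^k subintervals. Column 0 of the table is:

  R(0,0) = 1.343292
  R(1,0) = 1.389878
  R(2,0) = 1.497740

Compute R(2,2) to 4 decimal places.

1.5422

R(1,1) = 1.389878 + (1.389878 − 1.343292)/3 = 1.405407
R(2,1) = (4·1.497740 − 1.389878) / 3 = 1.533694
R(2,2) = 1.533694 + (1.533694 − 1.405407)/15 = 1.542246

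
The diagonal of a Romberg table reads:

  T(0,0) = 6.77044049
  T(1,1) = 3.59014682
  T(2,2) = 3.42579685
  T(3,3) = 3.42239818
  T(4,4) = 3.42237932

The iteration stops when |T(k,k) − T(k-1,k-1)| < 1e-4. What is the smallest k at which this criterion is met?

k = 4

|T(1,1) − T(0,0)| = 3.18029367 ≥ 1e-4
|T(2,2) − T(1,1)| = 0.16434997 ≥ 1e-4
|T(3,3) − T(2,2)| = 0.00339867 ≥ 1e-4
|T(4,4) − T(3,3)| = 0.00001886 < 1e-4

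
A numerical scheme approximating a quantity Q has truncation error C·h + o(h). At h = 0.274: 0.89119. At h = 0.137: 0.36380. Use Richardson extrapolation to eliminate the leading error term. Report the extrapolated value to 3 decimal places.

-0.164

Extrapolated value = (2·A(h/2) − A(h)) / (2 − 1)
= (2·0.36380 − 0.89119) / 1
= -0.16359 / 1 = -0.16359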